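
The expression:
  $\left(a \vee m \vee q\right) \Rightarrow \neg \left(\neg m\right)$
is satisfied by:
  {m: True, a: False, q: False}
  {m: True, q: True, a: False}
  {m: True, a: True, q: False}
  {m: True, q: True, a: True}
  {q: False, a: False, m: False}


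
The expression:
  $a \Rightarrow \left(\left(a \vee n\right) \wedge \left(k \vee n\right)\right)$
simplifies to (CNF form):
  $k \vee n \vee \neg a$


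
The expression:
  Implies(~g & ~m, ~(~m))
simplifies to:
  g | m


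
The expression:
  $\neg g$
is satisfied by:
  {g: False}


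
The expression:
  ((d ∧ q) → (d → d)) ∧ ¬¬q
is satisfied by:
  {q: True}


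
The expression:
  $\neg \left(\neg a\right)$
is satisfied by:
  {a: True}


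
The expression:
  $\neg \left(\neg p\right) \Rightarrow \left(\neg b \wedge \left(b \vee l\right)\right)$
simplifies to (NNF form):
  $\left(l \wedge \neg b\right) \vee \neg p$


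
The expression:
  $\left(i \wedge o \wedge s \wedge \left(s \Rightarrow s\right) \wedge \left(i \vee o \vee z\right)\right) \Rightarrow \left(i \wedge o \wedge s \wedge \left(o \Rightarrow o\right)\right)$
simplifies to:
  $\text{True}$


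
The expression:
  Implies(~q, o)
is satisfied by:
  {q: True, o: True}
  {q: True, o: False}
  {o: True, q: False}


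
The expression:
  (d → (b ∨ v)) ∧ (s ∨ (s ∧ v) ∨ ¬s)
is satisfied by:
  {b: True, v: True, d: False}
  {b: True, v: False, d: False}
  {v: True, b: False, d: False}
  {b: False, v: False, d: False}
  {b: True, d: True, v: True}
  {b: True, d: True, v: False}
  {d: True, v: True, b: False}


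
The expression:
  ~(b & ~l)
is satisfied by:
  {l: True, b: False}
  {b: False, l: False}
  {b: True, l: True}


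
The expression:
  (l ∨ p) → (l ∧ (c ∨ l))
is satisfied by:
  {l: True, p: False}
  {p: False, l: False}
  {p: True, l: True}


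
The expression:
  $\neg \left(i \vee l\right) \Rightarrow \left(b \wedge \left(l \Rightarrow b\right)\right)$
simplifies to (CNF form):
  $b \vee i \vee l$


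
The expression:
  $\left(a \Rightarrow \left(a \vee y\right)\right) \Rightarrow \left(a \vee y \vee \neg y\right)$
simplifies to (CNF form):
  $\text{True}$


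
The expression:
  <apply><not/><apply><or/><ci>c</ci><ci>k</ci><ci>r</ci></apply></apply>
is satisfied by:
  {r: False, k: False, c: False}


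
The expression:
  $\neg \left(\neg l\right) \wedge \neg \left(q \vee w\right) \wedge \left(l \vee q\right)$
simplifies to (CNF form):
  $l \wedge \neg q \wedge \neg w$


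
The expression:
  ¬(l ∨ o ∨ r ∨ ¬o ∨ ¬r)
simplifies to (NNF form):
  False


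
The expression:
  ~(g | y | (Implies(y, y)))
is never true.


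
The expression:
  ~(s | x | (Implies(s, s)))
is never true.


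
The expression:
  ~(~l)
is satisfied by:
  {l: True}


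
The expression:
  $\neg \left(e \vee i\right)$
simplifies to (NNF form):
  $\neg e \wedge \neg i$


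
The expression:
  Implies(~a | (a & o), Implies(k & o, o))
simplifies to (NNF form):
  True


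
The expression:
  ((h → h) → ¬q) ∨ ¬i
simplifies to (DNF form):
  ¬i ∨ ¬q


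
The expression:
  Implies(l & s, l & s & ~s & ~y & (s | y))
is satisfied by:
  {l: False, s: False}
  {s: True, l: False}
  {l: True, s: False}


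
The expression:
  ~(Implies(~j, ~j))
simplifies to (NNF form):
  False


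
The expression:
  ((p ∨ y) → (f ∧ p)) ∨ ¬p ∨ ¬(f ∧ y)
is always true.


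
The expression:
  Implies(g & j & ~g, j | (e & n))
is always true.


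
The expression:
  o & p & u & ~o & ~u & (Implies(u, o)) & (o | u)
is never true.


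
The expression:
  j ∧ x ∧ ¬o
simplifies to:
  j ∧ x ∧ ¬o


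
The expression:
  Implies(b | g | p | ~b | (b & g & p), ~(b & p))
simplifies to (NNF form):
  ~b | ~p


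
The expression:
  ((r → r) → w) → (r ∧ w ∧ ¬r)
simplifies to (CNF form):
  ¬w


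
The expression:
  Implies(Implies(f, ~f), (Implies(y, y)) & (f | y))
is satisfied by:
  {y: True, f: True}
  {y: True, f: False}
  {f: True, y: False}


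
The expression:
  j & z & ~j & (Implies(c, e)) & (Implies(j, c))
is never true.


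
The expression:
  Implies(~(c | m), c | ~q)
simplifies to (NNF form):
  c | m | ~q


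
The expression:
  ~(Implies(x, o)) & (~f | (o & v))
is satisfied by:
  {x: True, o: False, f: False}


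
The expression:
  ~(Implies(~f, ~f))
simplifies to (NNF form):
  False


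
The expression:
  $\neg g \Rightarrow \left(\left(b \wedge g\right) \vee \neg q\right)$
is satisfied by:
  {g: True, q: False}
  {q: False, g: False}
  {q: True, g: True}


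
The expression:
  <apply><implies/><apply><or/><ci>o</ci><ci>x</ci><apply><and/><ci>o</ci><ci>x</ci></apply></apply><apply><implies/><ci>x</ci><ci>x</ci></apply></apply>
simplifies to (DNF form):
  <true/>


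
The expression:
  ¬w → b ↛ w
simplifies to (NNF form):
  b ∨ w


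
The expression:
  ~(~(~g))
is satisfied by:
  {g: False}


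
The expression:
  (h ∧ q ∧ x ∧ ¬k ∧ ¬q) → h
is always true.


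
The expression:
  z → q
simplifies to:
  q ∨ ¬z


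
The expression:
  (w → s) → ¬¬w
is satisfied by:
  {w: True}


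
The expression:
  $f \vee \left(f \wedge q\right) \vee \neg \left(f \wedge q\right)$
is always true.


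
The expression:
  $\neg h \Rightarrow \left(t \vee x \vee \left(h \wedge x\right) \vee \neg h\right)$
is always true.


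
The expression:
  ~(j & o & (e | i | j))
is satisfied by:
  {o: False, j: False}
  {j: True, o: False}
  {o: True, j: False}


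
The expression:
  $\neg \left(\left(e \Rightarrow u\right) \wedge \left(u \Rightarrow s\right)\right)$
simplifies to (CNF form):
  $\left(e \vee u\right) \wedge \left(e \vee \neg s\right) \wedge \left(u \vee \neg u\right) \wedge \left(\neg s \vee \neg u\right)$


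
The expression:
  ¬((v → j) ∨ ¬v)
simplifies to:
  v ∧ ¬j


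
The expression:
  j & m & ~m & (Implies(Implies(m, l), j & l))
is never true.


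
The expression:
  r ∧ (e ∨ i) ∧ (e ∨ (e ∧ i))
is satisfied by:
  {r: True, e: True}


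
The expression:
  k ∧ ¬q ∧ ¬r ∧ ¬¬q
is never true.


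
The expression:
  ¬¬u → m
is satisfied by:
  {m: True, u: False}
  {u: False, m: False}
  {u: True, m: True}


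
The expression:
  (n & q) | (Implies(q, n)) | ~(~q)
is always true.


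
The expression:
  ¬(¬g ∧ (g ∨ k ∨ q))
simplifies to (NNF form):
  g ∨ (¬k ∧ ¬q)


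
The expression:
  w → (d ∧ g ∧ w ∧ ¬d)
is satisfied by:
  {w: False}


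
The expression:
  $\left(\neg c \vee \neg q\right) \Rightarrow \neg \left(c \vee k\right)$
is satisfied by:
  {q: True, c: False, k: False}
  {c: False, k: False, q: False}
  {q: True, c: True, k: False}
  {q: True, k: True, c: True}


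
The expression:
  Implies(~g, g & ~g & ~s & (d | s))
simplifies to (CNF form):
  g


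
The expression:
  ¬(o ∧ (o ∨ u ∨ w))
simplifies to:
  ¬o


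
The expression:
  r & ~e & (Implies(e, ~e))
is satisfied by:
  {r: True, e: False}


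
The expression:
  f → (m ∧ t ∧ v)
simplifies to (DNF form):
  (m ∧ t ∧ v) ∨ ¬f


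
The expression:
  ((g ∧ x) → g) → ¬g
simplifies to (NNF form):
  ¬g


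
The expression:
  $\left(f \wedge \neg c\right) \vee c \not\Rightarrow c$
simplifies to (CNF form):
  $f \wedge \neg c$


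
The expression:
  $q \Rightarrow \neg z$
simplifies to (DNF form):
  $\neg q \vee \neg z$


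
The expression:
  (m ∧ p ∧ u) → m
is always true.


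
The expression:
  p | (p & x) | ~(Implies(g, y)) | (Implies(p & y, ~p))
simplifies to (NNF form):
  True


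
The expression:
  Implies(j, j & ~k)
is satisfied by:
  {k: False, j: False}
  {j: True, k: False}
  {k: True, j: False}


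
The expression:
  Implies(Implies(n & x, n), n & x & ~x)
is never true.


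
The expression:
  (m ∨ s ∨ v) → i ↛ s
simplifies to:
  ¬s ∧ (i ∨ ¬m) ∧ (i ∨ ¬v)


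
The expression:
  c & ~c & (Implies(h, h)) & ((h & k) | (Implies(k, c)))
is never true.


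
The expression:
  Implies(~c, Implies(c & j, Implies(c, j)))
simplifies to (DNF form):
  True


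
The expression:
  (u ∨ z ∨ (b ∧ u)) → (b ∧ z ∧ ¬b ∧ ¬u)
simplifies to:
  ¬u ∧ ¬z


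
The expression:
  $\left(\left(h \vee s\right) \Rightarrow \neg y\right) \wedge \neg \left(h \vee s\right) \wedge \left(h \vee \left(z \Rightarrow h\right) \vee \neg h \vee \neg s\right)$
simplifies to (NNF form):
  $\neg h \wedge \neg s$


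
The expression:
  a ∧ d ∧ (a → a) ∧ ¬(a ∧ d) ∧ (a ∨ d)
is never true.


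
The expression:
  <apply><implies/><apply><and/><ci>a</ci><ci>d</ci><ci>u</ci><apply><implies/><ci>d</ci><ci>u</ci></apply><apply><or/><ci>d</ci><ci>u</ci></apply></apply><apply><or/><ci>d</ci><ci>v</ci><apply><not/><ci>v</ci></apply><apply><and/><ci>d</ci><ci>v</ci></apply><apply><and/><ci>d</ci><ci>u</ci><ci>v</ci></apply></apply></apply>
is always true.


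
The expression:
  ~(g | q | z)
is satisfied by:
  {q: False, g: False, z: False}


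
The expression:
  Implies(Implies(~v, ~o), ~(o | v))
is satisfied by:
  {v: False}


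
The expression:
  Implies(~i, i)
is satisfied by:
  {i: True}


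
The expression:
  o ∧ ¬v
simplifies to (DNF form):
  o ∧ ¬v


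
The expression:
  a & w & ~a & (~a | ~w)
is never true.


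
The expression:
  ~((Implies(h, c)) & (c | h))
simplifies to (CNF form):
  ~c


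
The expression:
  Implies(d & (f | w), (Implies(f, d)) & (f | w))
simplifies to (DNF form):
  True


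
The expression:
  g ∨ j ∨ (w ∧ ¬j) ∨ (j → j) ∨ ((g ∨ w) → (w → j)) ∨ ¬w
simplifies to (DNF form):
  True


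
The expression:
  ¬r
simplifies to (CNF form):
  ¬r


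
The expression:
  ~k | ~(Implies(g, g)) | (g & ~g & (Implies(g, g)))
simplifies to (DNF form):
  ~k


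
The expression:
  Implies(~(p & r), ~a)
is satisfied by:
  {p: True, r: True, a: False}
  {p: True, r: False, a: False}
  {r: True, p: False, a: False}
  {p: False, r: False, a: False}
  {a: True, p: True, r: True}


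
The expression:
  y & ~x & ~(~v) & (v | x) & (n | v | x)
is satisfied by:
  {y: True, v: True, x: False}


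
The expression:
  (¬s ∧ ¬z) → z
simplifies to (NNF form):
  s ∨ z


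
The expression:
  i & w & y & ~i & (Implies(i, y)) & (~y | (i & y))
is never true.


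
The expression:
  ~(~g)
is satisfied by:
  {g: True}


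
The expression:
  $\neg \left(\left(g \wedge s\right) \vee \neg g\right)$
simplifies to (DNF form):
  $g \wedge \neg s$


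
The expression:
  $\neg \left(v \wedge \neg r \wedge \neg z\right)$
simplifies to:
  $r \vee z \vee \neg v$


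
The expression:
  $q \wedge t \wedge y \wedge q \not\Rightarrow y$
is never true.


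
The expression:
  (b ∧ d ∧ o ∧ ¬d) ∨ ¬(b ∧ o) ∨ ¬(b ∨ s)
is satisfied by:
  {o: False, b: False}
  {b: True, o: False}
  {o: True, b: False}


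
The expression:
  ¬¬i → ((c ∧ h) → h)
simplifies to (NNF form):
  True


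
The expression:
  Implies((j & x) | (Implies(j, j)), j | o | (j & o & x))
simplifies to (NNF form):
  j | o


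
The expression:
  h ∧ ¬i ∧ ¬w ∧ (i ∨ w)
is never true.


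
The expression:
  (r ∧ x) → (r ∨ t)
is always true.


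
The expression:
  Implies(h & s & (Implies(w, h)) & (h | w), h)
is always true.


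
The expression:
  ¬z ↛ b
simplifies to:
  ¬b ∧ ¬z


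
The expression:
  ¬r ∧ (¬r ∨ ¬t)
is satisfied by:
  {r: False}


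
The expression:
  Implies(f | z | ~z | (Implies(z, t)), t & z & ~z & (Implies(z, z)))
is never true.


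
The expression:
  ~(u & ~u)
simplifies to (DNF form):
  True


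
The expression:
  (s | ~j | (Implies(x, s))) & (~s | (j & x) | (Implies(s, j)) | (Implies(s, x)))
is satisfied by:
  {s: False, x: False, j: False}
  {j: True, s: False, x: False}
  {x: True, s: False, j: False}
  {j: True, s: True, x: False}
  {x: True, s: True, j: False}
  {j: True, x: True, s: True}


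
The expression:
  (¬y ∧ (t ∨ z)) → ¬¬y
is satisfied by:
  {y: True, t: False, z: False}
  {y: True, z: True, t: False}
  {y: True, t: True, z: False}
  {y: True, z: True, t: True}
  {z: False, t: False, y: False}


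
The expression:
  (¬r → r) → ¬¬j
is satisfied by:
  {j: True, r: False}
  {r: False, j: False}
  {r: True, j: True}


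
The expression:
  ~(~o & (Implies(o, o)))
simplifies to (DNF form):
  o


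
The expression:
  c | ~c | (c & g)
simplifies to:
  True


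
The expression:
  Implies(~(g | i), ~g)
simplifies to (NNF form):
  True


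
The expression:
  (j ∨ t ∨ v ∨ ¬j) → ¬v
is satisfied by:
  {v: False}


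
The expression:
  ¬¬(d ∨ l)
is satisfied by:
  {d: True, l: True}
  {d: True, l: False}
  {l: True, d: False}


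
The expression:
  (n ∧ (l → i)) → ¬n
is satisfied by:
  {l: True, i: False, n: False}
  {i: False, n: False, l: False}
  {l: True, i: True, n: False}
  {i: True, l: False, n: False}
  {n: True, l: True, i: False}


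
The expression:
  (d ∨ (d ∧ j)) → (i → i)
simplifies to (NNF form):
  True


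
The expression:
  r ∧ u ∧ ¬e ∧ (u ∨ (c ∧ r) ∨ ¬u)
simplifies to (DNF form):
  r ∧ u ∧ ¬e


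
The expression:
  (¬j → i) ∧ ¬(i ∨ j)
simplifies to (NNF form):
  False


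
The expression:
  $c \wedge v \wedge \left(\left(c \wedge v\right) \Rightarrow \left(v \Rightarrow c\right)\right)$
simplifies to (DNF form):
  $c \wedge v$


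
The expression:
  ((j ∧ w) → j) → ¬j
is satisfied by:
  {j: False}


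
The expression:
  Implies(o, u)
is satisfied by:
  {u: True, o: False}
  {o: False, u: False}
  {o: True, u: True}


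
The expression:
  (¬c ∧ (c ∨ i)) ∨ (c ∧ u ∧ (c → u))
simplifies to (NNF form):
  (c ∧ u) ∨ (i ∧ ¬c)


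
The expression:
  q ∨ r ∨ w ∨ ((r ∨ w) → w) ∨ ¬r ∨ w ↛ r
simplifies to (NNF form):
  True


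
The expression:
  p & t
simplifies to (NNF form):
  p & t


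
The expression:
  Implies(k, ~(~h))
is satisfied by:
  {h: True, k: False}
  {k: False, h: False}
  {k: True, h: True}


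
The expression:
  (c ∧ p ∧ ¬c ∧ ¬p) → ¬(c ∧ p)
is always true.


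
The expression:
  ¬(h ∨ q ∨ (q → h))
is never true.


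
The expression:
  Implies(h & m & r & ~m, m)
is always true.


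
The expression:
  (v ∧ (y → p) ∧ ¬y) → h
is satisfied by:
  {h: True, y: True, v: False}
  {h: True, v: False, y: False}
  {y: True, v: False, h: False}
  {y: False, v: False, h: False}
  {h: True, y: True, v: True}
  {h: True, v: True, y: False}
  {y: True, v: True, h: False}


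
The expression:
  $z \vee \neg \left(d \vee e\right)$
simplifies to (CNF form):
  $\left(z \vee \neg d\right) \wedge \left(z \vee \neg e\right)$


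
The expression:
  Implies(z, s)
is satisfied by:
  {s: True, z: False}
  {z: False, s: False}
  {z: True, s: True}


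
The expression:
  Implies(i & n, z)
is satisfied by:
  {z: True, n: False, i: False}
  {z: False, n: False, i: False}
  {i: True, z: True, n: False}
  {i: True, z: False, n: False}
  {n: True, z: True, i: False}
  {n: True, z: False, i: False}
  {n: True, i: True, z: True}


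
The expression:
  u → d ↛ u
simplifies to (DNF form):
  ¬u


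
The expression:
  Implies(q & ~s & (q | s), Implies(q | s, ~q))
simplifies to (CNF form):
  s | ~q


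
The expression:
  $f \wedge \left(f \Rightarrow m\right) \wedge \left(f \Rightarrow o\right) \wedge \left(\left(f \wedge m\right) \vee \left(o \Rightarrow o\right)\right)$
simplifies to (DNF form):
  $f \wedge m \wedge o$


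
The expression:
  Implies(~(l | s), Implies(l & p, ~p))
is always true.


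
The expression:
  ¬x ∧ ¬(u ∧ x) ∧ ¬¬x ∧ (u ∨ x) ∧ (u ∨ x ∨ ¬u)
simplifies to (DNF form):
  False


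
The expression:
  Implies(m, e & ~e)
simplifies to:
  ~m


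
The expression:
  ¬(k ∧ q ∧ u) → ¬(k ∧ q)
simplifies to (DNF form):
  u ∨ ¬k ∨ ¬q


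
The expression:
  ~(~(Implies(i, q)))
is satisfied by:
  {q: True, i: False}
  {i: False, q: False}
  {i: True, q: True}


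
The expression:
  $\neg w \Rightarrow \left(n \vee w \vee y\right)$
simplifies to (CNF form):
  $n \vee w \vee y$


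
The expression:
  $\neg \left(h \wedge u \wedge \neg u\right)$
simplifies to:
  $\text{True}$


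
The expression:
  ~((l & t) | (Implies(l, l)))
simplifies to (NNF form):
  False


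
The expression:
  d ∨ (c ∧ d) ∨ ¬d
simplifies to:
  True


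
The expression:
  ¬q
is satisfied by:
  {q: False}


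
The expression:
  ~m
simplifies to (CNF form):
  ~m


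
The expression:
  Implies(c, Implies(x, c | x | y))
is always true.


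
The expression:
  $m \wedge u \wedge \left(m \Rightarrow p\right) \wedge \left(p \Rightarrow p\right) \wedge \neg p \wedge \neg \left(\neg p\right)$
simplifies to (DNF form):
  $\text{False}$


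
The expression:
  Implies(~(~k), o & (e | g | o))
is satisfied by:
  {o: True, k: False}
  {k: False, o: False}
  {k: True, o: True}


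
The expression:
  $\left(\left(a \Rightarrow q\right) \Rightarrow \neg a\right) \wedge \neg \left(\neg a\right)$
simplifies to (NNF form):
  $a \wedge \neg q$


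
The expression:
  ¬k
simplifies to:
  ¬k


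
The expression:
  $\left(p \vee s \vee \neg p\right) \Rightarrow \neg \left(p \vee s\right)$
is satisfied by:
  {p: False, s: False}


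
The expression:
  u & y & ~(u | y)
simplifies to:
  False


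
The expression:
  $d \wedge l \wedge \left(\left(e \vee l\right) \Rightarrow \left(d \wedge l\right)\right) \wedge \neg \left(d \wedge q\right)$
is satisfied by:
  {d: True, l: True, q: False}


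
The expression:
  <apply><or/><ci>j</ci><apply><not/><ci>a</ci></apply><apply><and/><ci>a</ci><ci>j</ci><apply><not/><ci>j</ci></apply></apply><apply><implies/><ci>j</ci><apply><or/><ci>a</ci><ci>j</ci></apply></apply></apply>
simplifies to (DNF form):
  <true/>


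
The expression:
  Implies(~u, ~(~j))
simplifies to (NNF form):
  j | u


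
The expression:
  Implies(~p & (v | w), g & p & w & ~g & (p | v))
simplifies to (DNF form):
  p | (~v & ~w)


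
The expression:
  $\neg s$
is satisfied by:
  {s: False}


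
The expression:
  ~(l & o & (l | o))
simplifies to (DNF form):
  ~l | ~o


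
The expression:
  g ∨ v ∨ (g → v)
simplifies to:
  True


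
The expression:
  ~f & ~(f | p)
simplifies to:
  ~f & ~p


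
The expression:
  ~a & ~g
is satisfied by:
  {g: False, a: False}


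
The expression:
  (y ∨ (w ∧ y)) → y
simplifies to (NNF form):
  True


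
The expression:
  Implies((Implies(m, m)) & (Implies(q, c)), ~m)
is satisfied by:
  {q: True, m: False, c: False}
  {q: False, m: False, c: False}
  {c: True, q: True, m: False}
  {c: True, q: False, m: False}
  {m: True, q: True, c: False}


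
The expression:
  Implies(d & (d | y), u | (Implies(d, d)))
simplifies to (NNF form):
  True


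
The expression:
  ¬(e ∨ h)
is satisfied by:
  {e: False, h: False}


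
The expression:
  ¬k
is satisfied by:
  {k: False}


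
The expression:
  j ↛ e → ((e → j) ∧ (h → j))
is always true.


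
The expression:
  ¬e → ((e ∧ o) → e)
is always true.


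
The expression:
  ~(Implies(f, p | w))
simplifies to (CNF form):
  f & ~p & ~w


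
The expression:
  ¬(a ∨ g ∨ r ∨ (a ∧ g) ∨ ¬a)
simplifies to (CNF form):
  False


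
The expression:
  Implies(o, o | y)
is always true.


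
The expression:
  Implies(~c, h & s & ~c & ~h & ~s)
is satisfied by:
  {c: True}


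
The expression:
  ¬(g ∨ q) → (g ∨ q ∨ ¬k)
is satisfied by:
  {q: True, g: True, k: False}
  {q: True, k: False, g: False}
  {g: True, k: False, q: False}
  {g: False, k: False, q: False}
  {q: True, g: True, k: True}
  {q: True, k: True, g: False}
  {g: True, k: True, q: False}


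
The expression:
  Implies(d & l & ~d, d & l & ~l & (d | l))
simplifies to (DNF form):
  True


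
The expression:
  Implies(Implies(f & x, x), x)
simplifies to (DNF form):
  x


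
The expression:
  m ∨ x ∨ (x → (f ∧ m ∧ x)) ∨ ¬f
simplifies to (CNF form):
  True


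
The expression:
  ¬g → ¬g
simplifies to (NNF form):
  True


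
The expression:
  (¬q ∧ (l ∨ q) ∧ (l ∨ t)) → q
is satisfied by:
  {q: True, l: False}
  {l: False, q: False}
  {l: True, q: True}


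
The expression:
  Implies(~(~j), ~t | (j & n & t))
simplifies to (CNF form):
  n | ~j | ~t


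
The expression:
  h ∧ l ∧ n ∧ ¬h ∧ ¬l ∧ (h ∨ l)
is never true.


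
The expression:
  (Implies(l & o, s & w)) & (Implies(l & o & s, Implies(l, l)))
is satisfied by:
  {w: True, s: True, l: False, o: False}
  {w: True, s: False, l: False, o: False}
  {s: True, w: False, l: False, o: False}
  {w: False, s: False, l: False, o: False}
  {o: True, w: True, s: True, l: False}
  {o: True, w: True, s: False, l: False}
  {o: True, s: True, w: False, l: False}
  {o: True, s: False, w: False, l: False}
  {w: True, l: True, s: True, o: False}
  {w: True, l: True, s: False, o: False}
  {l: True, s: True, w: False, o: False}
  {l: True, w: False, s: False, o: False}
  {o: True, w: True, l: True, s: True}


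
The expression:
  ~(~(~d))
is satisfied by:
  {d: False}


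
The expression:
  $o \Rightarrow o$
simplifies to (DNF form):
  $\text{True}$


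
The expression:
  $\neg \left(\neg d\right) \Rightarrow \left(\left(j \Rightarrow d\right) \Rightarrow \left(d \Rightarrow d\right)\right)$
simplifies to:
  $\text{True}$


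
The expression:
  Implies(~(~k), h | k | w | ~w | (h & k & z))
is always true.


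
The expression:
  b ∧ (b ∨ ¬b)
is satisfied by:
  {b: True}


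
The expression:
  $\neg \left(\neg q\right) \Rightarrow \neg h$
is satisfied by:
  {h: False, q: False}
  {q: True, h: False}
  {h: True, q: False}


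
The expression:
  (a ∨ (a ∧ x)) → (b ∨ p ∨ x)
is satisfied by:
  {b: True, p: True, x: True, a: False}
  {b: True, p: True, x: False, a: False}
  {b: True, x: True, p: False, a: False}
  {b: True, x: False, p: False, a: False}
  {p: True, x: True, b: False, a: False}
  {p: True, b: False, x: False, a: False}
  {p: False, x: True, b: False, a: False}
  {p: False, b: False, x: False, a: False}
  {b: True, a: True, p: True, x: True}
  {b: True, a: True, p: True, x: False}
  {b: True, a: True, x: True, p: False}
  {b: True, a: True, x: False, p: False}
  {a: True, p: True, x: True, b: False}
  {a: True, p: True, x: False, b: False}
  {a: True, x: True, p: False, b: False}


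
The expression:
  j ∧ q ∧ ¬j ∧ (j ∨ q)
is never true.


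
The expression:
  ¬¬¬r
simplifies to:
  ¬r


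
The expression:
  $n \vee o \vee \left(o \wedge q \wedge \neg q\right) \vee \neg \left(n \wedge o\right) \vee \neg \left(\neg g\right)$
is always true.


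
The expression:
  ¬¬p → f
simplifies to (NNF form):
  f ∨ ¬p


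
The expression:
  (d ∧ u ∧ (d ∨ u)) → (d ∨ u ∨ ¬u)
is always true.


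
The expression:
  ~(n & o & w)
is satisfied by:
  {w: False, o: False, n: False}
  {n: True, w: False, o: False}
  {o: True, w: False, n: False}
  {n: True, o: True, w: False}
  {w: True, n: False, o: False}
  {n: True, w: True, o: False}
  {o: True, w: True, n: False}


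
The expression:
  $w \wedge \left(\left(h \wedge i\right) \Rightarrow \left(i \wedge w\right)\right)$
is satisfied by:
  {w: True}


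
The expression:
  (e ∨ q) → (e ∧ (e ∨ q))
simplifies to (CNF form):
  e ∨ ¬q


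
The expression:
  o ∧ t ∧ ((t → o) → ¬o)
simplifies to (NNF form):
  False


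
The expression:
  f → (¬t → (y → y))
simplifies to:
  True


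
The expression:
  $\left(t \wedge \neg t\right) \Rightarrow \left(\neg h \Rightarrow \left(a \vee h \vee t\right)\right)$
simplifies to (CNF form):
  $\text{True}$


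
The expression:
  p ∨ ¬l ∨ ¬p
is always true.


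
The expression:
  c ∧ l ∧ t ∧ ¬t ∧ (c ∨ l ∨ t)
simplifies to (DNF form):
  False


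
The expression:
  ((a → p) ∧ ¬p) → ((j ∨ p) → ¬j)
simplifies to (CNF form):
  a ∨ p ∨ ¬j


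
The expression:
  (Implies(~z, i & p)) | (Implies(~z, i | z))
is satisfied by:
  {i: True, z: True}
  {i: True, z: False}
  {z: True, i: False}


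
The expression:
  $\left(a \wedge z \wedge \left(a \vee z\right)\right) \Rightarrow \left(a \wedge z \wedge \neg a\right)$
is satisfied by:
  {z: False, a: False}
  {a: True, z: False}
  {z: True, a: False}


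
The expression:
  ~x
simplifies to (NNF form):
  ~x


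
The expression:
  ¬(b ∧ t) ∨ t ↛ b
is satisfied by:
  {t: False, b: False}
  {b: True, t: False}
  {t: True, b: False}


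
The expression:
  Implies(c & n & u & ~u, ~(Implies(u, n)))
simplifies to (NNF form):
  True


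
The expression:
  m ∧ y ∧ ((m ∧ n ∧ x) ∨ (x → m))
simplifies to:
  m ∧ y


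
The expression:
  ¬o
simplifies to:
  ¬o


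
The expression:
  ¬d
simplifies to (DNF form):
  ¬d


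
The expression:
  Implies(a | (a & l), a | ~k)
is always true.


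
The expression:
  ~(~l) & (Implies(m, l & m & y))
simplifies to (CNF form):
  l & (y | ~m)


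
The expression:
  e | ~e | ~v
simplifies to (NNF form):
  True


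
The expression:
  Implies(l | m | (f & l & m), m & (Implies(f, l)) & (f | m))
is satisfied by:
  {m: False, l: False, f: False}
  {f: True, m: False, l: False}
  {m: True, f: False, l: False}
  {l: True, m: True, f: False}
  {l: True, f: True, m: True}


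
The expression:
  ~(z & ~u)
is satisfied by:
  {u: True, z: False}
  {z: False, u: False}
  {z: True, u: True}


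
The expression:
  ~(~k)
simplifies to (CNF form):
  k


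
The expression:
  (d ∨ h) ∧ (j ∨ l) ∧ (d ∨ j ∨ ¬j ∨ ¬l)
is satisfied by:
  {d: True, h: True, l: True, j: True}
  {d: True, h: True, l: True, j: False}
  {d: True, h: True, j: True, l: False}
  {d: True, l: True, j: True, h: False}
  {d: True, l: True, j: False, h: False}
  {d: True, l: False, j: True, h: False}
  {h: True, l: True, j: True, d: False}
  {h: True, l: True, j: False, d: False}
  {h: True, j: True, l: False, d: False}


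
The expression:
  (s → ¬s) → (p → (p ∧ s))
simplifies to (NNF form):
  s ∨ ¬p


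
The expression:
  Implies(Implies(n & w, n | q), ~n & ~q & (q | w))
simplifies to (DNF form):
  w & ~n & ~q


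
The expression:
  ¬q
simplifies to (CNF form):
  ¬q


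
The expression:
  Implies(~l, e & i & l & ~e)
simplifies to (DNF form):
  l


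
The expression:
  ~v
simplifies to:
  ~v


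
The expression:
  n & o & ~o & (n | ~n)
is never true.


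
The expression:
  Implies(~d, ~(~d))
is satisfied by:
  {d: True}


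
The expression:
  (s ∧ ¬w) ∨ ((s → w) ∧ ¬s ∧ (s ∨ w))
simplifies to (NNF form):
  (s ∧ ¬w) ∨ (w ∧ ¬s)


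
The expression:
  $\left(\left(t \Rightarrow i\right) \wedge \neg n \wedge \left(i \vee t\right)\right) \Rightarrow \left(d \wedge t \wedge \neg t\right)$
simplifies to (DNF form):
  $n \vee \neg i$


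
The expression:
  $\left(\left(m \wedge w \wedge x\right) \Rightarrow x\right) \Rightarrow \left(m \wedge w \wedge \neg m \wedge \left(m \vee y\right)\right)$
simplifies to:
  $\text{False}$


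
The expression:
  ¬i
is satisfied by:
  {i: False}


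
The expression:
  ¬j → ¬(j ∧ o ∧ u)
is always true.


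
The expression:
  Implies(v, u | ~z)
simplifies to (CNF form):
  u | ~v | ~z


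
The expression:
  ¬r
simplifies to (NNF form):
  ¬r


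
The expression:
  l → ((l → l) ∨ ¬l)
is always true.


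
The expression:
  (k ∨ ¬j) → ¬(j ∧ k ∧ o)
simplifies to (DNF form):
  ¬j ∨ ¬k ∨ ¬o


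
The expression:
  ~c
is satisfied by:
  {c: False}


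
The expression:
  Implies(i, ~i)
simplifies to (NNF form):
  ~i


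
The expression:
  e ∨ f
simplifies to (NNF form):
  e ∨ f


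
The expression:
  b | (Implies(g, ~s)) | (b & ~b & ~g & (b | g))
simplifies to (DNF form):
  b | ~g | ~s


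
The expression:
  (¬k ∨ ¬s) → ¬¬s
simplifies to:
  s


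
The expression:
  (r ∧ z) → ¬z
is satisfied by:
  {z: False, r: False}
  {r: True, z: False}
  {z: True, r: False}


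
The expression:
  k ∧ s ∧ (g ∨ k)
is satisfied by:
  {s: True, k: True}


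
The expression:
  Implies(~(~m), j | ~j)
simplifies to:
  True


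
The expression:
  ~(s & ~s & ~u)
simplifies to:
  True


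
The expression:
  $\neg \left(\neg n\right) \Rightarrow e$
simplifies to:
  $e \vee \neg n$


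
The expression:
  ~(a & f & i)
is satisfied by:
  {a: False, i: False, f: False}
  {f: True, a: False, i: False}
  {i: True, a: False, f: False}
  {f: True, i: True, a: False}
  {a: True, f: False, i: False}
  {f: True, a: True, i: False}
  {i: True, a: True, f: False}


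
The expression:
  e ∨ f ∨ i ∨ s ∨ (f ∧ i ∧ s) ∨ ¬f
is always true.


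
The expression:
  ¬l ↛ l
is always true.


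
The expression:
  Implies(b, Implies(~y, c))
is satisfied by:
  {y: True, c: True, b: False}
  {y: True, c: False, b: False}
  {c: True, y: False, b: False}
  {y: False, c: False, b: False}
  {y: True, b: True, c: True}
  {y: True, b: True, c: False}
  {b: True, c: True, y: False}


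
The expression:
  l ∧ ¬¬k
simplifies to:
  k ∧ l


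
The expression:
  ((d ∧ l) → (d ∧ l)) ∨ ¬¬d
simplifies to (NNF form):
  True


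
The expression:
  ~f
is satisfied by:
  {f: False}


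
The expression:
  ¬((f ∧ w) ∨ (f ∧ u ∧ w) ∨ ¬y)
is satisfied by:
  {y: True, w: False, f: False}
  {f: True, y: True, w: False}
  {w: True, y: True, f: False}


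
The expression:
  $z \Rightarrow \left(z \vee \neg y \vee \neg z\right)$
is always true.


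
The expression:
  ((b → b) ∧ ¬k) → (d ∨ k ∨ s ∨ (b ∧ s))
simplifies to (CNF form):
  d ∨ k ∨ s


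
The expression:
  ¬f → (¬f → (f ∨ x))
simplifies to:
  f ∨ x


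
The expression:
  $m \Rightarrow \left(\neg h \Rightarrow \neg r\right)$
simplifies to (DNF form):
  $h \vee \neg m \vee \neg r$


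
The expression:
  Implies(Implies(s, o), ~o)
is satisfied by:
  {o: False}


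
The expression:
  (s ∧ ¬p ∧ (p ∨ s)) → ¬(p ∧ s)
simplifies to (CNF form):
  True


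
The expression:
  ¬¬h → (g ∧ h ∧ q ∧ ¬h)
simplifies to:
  ¬h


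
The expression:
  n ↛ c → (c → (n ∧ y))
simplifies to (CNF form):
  True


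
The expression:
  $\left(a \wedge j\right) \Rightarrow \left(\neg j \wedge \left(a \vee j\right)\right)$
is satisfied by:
  {a: False, j: False}
  {j: True, a: False}
  {a: True, j: False}


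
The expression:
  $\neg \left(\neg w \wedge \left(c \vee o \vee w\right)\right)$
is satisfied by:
  {w: True, o: False, c: False}
  {c: True, w: True, o: False}
  {w: True, o: True, c: False}
  {c: True, w: True, o: True}
  {c: False, o: False, w: False}


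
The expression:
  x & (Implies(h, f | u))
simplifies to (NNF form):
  x & (f | u | ~h)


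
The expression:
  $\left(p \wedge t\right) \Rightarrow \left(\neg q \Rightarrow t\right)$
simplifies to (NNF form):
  $\text{True}$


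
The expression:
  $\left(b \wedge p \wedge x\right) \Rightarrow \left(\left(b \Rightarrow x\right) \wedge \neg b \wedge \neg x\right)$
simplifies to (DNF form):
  $\neg b \vee \neg p \vee \neg x$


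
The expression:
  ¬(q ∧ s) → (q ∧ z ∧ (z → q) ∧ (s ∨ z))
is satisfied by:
  {z: True, s: True, q: True}
  {z: True, q: True, s: False}
  {s: True, q: True, z: False}


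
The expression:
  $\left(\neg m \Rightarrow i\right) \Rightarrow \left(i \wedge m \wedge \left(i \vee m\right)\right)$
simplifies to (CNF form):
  $\left(i \vee \neg i\right) \wedge \left(i \vee \neg m\right) \wedge \left(m \vee \neg i\right) \wedge \left(m \vee \neg m\right)$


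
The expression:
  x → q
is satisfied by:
  {q: True, x: False}
  {x: False, q: False}
  {x: True, q: True}


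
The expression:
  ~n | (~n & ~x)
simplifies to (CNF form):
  ~n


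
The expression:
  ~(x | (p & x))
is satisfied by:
  {x: False}


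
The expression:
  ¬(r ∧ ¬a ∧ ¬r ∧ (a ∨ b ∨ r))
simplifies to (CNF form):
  True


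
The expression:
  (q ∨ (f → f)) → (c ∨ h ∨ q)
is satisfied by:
  {q: True, c: True, h: True}
  {q: True, c: True, h: False}
  {q: True, h: True, c: False}
  {q: True, h: False, c: False}
  {c: True, h: True, q: False}
  {c: True, h: False, q: False}
  {h: True, c: False, q: False}


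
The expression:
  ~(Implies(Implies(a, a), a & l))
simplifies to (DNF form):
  ~a | ~l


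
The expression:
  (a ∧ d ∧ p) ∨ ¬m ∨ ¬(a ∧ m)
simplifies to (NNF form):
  (d ∧ p) ∨ ¬a ∨ ¬m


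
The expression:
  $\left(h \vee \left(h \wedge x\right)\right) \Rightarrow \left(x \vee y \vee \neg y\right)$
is always true.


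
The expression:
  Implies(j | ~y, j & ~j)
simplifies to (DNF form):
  y & ~j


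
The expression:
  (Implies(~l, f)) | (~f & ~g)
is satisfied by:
  {l: True, f: True, g: False}
  {l: True, f: False, g: False}
  {f: True, l: False, g: False}
  {l: False, f: False, g: False}
  {g: True, l: True, f: True}
  {g: True, l: True, f: False}
  {g: True, f: True, l: False}


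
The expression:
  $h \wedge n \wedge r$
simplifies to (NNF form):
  $h \wedge n \wedge r$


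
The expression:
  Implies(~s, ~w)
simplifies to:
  s | ~w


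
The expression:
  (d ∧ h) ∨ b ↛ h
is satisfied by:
  {b: True, d: True, h: False}
  {b: True, d: False, h: False}
  {b: True, h: True, d: True}
  {h: True, d: True, b: False}


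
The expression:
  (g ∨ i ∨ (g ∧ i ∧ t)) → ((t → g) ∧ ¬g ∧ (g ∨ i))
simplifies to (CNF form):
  ¬g ∧ (¬i ∨ ¬t)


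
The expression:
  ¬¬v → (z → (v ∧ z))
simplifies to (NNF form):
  True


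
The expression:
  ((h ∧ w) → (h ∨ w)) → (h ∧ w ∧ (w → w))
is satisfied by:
  {h: True, w: True}


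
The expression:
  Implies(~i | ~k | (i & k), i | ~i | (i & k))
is always true.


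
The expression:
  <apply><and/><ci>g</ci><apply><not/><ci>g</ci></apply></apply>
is never true.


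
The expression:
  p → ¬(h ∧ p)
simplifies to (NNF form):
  ¬h ∨ ¬p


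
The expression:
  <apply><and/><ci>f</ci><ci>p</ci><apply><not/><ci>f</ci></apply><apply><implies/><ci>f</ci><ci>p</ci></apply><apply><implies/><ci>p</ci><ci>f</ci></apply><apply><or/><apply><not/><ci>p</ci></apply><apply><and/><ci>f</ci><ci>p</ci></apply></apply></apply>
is never true.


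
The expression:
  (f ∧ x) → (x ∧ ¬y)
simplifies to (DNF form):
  ¬f ∨ ¬x ∨ ¬y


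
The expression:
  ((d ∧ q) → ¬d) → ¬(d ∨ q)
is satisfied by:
  {d: False, q: False}
  {q: True, d: True}


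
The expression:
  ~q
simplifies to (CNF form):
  ~q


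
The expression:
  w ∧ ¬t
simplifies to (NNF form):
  w ∧ ¬t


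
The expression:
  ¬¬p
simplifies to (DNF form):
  p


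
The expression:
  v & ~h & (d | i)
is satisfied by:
  {i: True, d: True, v: True, h: False}
  {i: True, v: True, h: False, d: False}
  {d: True, v: True, h: False, i: False}


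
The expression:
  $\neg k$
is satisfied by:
  {k: False}


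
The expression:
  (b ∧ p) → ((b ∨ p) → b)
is always true.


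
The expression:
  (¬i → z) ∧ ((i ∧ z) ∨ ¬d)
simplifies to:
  (i ∧ z) ∨ (i ∧ ¬d) ∨ (z ∧ ¬d)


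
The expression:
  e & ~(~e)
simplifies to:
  e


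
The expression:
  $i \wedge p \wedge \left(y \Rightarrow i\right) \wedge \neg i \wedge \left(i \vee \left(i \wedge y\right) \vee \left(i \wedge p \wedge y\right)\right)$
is never true.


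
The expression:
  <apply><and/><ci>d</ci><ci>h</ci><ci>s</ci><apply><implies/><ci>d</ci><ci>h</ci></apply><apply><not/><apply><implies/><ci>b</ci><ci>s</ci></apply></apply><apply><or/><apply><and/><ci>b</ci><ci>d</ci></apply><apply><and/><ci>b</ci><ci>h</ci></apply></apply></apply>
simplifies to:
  <false/>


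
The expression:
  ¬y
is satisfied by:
  {y: False}


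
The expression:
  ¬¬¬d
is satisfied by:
  {d: False}


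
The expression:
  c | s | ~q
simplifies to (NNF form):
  c | s | ~q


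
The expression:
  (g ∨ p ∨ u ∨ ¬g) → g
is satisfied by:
  {g: True}


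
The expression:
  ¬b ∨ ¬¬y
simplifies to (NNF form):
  y ∨ ¬b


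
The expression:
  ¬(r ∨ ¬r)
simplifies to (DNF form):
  False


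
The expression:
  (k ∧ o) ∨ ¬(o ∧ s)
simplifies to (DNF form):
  k ∨ ¬o ∨ ¬s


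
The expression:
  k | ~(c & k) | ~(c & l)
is always true.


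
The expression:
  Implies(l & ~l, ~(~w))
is always true.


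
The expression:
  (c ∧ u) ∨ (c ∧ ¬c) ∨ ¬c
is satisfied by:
  {u: True, c: False}
  {c: False, u: False}
  {c: True, u: True}


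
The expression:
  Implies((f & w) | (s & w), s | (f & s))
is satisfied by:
  {s: True, w: False, f: False}
  {w: False, f: False, s: False}
  {f: True, s: True, w: False}
  {f: True, w: False, s: False}
  {s: True, w: True, f: False}
  {w: True, s: False, f: False}
  {f: True, w: True, s: True}


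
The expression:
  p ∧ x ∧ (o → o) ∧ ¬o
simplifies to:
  p ∧ x ∧ ¬o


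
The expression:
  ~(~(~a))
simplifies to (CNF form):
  ~a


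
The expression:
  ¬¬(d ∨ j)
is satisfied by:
  {d: True, j: True}
  {d: True, j: False}
  {j: True, d: False}


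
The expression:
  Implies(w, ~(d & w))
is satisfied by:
  {w: False, d: False}
  {d: True, w: False}
  {w: True, d: False}


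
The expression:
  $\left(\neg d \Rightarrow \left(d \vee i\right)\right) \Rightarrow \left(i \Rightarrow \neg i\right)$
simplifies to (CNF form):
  $\neg i$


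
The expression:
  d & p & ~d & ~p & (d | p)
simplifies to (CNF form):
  False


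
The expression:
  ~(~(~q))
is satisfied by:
  {q: False}


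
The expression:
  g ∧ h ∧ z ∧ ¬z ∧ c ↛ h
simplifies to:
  False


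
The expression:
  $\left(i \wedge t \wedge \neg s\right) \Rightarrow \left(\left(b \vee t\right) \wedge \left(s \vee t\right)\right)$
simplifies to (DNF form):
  $\text{True}$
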